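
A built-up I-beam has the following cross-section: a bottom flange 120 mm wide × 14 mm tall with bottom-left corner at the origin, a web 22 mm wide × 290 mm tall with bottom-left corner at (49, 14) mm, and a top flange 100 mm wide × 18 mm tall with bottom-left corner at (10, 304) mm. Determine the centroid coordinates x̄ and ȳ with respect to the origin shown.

x̄ = 60.00 mm, ȳ = 161.22 mm

bottom flange: A = 120 × 14 = 1680.00, centroid at (60.00, 7.00).
web: A = 22 × 290 = 6380.00, centroid at (60.00, 159.00).
top flange: A = 100 × 18 = 1800.00, centroid at (60.00, 313.00).
ΣA = 9860.00 mm²
ΣAx̄ = (1680.00)(60.00) + (6380.00)(60.00) + (1800.00)(60.00) = 591600.00 mm³
ΣAȳ = (1680.00)(7.00) + (6380.00)(159.00) + (1800.00)(313.00) = 1589580.00 mm³
x̄ = 591600.00 / 9860.00 = 60.00 mm
ȳ = 1589580.00 / 9860.00 = 161.22 mm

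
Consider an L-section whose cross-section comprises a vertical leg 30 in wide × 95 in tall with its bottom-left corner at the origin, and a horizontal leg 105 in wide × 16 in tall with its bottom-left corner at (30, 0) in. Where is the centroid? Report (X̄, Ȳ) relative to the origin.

Part | A | x̄ᵢ | ȳᵢ | A·x̄ᵢ | A·ȳᵢ
vertical leg | 2850.00 | 15.00 | 47.50 | 42750.00 | 135375.00
horizontal leg | 1680.00 | 82.50 | 8.00 | 138600.00 | 13440.00
Σ | 4530.00 |  |  | 181350.00 | 148815.00
X̄ = 181350.00 / 4530.00 = 40.03 in
Ȳ = 148815.00 / 4530.00 = 32.85 in

X̄ = 40.03 in, Ȳ = 32.85 in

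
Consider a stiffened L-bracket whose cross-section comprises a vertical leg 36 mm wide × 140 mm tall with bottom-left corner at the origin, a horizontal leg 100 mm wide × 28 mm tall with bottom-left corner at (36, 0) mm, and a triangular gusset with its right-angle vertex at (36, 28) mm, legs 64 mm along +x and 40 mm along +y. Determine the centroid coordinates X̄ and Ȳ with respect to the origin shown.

X̄ = 44.40 mm, Ȳ = 48.78 mm

vertical leg: A = 36 × 140 = 5040.00, centroid at (18.00, 70.00).
horizontal leg: A = 100 × 28 = 2800.00, centroid at (86.00, 14.00).
gusset: A = ½·64·40 = 1280.00, centroid at (57.33, 41.33).
ΣA = 9120.00 mm², ΣAX̄ = 404906.67 mm³, ΣAȲ = 444906.67 mm³.
X̄ = 404906.67/9120.00 = 44.40 mm; Ȳ = 444906.67/9120.00 = 48.78 mm.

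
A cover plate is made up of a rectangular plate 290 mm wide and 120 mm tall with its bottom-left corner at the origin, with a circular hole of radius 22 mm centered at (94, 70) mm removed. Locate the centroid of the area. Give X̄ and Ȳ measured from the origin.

plate: A = 290 × 120 = 34800.00, centroid at (145.00, 60.00).
hole: A = −π·22² = -1520.53, centroid at (94.00, 70.00).
ΣA = 33279.47 mm²
ΣAX̄ = (34800.00)(145.00) + (-1520.53)(94.00) = 4903070.10 mm³
ΣAȲ = (34800.00)(60.00) + (-1520.53)(70.00) = 1981562.84 mm³
X̄ = 4903070.10 / 33279.47 = 147.33 mm
Ȳ = 1981562.84 / 33279.47 = 59.54 mm

X̄ = 147.33 mm, Ȳ = 59.54 mm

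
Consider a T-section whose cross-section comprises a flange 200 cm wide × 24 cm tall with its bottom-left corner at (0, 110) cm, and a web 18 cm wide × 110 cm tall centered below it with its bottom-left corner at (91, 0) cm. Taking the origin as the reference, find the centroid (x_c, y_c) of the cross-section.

x_c = 100.00 cm, y_c = 102.43 cm

Part | A | x̄ᵢ | ȳᵢ | A·x̄ᵢ | A·ȳᵢ
web | 1980.00 | 100.00 | 55.00 | 198000.00 | 108900.00
flange | 4800.00 | 100.00 | 122.00 | 480000.00 | 585600.00
Σ | 6780.00 |  |  | 678000.00 | 694500.00
x_c = 678000.00 / 6780.00 = 100.00 cm
y_c = 694500.00 / 6780.00 = 102.43 cm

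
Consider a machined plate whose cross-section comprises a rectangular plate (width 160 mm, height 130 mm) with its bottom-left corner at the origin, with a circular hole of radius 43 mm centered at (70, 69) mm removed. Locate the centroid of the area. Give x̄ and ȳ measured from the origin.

x̄ = 83.87 mm, ȳ = 63.45 mm

plate: A = 160 × 130 = 20800.00, centroid at (80.00, 65.00).
hole: A = −π·43² = -5808.80, centroid at (70.00, 69.00).
ΣA = 14991.20 mm²
ΣAx̄ = (20800.00)(80.00) + (-5808.80)(70.00) = 1257383.66 mm³
ΣAȳ = (20800.00)(65.00) + (-5808.80)(69.00) = 951192.47 mm³
x̄ = 1257383.66 / 14991.20 = 83.87 mm
ȳ = 951192.47 / 14991.20 = 63.45 mm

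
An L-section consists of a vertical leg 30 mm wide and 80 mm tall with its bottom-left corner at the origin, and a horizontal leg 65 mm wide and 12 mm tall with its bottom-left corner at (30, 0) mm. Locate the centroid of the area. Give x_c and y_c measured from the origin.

x_c = 26.65 mm, y_c = 31.66 mm

Part | A | x̄ᵢ | ȳᵢ | A·x̄ᵢ | A·ȳᵢ
vertical leg | 2400.00 | 15.00 | 40.00 | 36000.00 | 96000.00
horizontal leg | 780.00 | 62.50 | 6.00 | 48750.00 | 4680.00
Σ | 3180.00 |  |  | 84750.00 | 100680.00
x_c = 84750.00 / 3180.00 = 26.65 mm
y_c = 100680.00 / 3180.00 = 31.66 mm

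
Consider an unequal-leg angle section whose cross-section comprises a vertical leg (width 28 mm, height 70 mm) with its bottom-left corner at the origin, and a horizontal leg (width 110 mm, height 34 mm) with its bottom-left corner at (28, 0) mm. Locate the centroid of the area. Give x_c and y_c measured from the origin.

x_c = 59.27 mm, y_c = 23.19 mm

Part | A | x̄ᵢ | ȳᵢ | A·x̄ᵢ | A·ȳᵢ
vertical leg | 1960.00 | 14.00 | 35.00 | 27440.00 | 68600.00
horizontal leg | 3740.00 | 83.00 | 17.00 | 310420.00 | 63580.00
Σ | 5700.00 |  |  | 337860.00 | 132180.00
x_c = 337860.00 / 5700.00 = 59.27 mm
y_c = 132180.00 / 5700.00 = 23.19 mm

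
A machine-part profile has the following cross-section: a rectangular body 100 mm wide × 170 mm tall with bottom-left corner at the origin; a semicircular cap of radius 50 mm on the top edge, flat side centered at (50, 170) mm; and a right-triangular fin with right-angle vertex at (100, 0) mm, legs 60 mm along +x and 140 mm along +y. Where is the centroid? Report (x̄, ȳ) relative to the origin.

Part | A | x̄ᵢ | ȳᵢ | A·x̄ᵢ | A·ȳᵢ
rectangular body | 17000.00 | 50.00 | 85.00 | 850000.00 | 1445000.00
semicircular top | 3926.99 | 50.00 | 191.22 | 196349.54 | 750921.77
triangular fin | 4200.00 | 120.00 | 46.67 | 504000.00 | 196000.00
Σ | 25126.99 |  |  | 1550349.54 | 2391921.77
x̄ = 1550349.54 / 25126.99 = 61.70 mm
ȳ = 2391921.77 / 25126.99 = 95.19 mm

x̄ = 61.70 mm, ȳ = 95.19 mm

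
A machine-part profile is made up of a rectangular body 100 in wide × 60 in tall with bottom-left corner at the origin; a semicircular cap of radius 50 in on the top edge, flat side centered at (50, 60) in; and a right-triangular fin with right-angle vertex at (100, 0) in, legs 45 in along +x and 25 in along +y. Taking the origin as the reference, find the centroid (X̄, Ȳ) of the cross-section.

rectangular body: A = 100 × 60 = 6000.00, centroid at (50.00, 30.00).
semicircular top: A = ½π·50² = 3926.99, centroid at (50.00, 81.22).
triangular fin: A = ½·45·25 = 562.50, centroid at (115.00, 8.33).
ΣA = 10489.49 in²
ΣAX̄ = (6000.00)(50.00) + (3926.99)(50.00) + (562.50)(115.00) = 561037.04 in³
ΣAȲ = (6000.00)(30.00) + (3926.99)(81.22) + (562.50)(8.33) = 503640.28 in³
X̄ = 561037.04 / 10489.49 = 53.49 in
Ȳ = 503640.28 / 10489.49 = 48.01 in

X̄ = 53.49 in, Ȳ = 48.01 in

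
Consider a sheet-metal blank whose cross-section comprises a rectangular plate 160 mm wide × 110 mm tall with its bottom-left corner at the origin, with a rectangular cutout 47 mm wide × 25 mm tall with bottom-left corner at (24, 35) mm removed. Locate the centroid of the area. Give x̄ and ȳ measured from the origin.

plate: A = 160 × 110 = 17600.00, centroid at (80.00, 55.00).
hole: A = −(47 × 25) = -1175.00, centroid at (47.50, 47.50).
ΣA = 16425.00 mm²
ΣAx̄ = (17600.00)(80.00) + (-1175.00)(47.50) = 1352187.50 mm³
ΣAȳ = (17600.00)(55.00) + (-1175.00)(47.50) = 912187.50 mm³
x̄ = 1352187.50 / 16425.00 = 82.32 mm
ȳ = 912187.50 / 16425.00 = 55.54 mm

x̄ = 82.32 mm, ȳ = 55.54 mm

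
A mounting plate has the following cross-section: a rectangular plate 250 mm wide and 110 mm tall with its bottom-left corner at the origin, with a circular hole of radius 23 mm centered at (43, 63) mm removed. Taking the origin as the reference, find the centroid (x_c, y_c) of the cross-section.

plate: A = 250 × 110 = 27500.00, centroid at (125.00, 55.00).
hole: A = −π·23² = -1661.90, centroid at (43.00, 63.00).
ΣA = 25838.10 mm²
ΣAx_c = (27500.00)(125.00) + (-1661.90)(43.00) = 3366038.19 mm³
ΣAy_c = (27500.00)(55.00) + (-1661.90)(63.00) = 1407800.14 mm³
x_c = 3366038.19 / 25838.10 = 130.27 mm
y_c = 1407800.14 / 25838.10 = 54.49 mm

x_c = 130.27 mm, y_c = 54.49 mm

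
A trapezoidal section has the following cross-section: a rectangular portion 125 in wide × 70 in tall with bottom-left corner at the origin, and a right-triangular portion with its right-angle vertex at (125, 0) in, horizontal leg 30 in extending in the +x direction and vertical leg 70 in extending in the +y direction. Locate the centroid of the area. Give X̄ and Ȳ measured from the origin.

rectangular portion: A = 125 × 70 = 8750.00, centroid at (62.50, 35.00).
triangular portion: A = ½·30·70 = 1050.00, centroid at (135.00, 23.33).
ΣA = 9800.00 in²
ΣAX̄ = (8750.00)(62.50) + (1050.00)(135.00) = 688625.00 in³
ΣAȲ = (8750.00)(35.00) + (1050.00)(23.33) = 330750.00 in³
X̄ = 688625.00 / 9800.00 = 70.27 in
Ȳ = 330750.00 / 9800.00 = 33.75 in

X̄ = 70.27 in, Ȳ = 33.75 in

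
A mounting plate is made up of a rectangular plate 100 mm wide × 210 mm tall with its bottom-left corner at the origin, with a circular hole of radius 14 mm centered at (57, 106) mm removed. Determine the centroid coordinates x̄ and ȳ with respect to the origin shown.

plate: A = 100 × 210 = 21000.00, centroid at (50.00, 105.00).
hole: A = −π·14² = -615.75, centroid at (57.00, 106.00).
ΣA = 20384.25 mm²
ΣAx̄ = (21000.00)(50.00) + (-615.75)(57.00) = 1014902.13 mm³
ΣAȳ = (21000.00)(105.00) + (-615.75)(106.00) = 2139730.27 mm³
x̄ = 1014902.13 / 20384.25 = 49.79 mm
ȳ = 2139730.27 / 20384.25 = 104.97 mm

x̄ = 49.79 mm, ȳ = 104.97 mm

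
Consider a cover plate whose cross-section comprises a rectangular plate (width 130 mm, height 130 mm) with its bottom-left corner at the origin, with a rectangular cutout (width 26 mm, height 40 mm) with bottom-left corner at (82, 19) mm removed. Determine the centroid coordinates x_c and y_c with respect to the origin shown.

x_c = 63.03 mm, y_c = 66.70 mm

plate: A = 130 × 130 = 16900.00, centroid at (65.00, 65.00).
hole: A = −(26 × 40) = -1040.00, centroid at (95.00, 39.00).
ΣA = 15860.00 mm²
ΣAx_c = (16900.00)(65.00) + (-1040.00)(95.00) = 999700.00 mm³
ΣAy_c = (16900.00)(65.00) + (-1040.00)(39.00) = 1057940.00 mm³
x_c = 999700.00 / 15860.00 = 63.03 mm
y_c = 1057940.00 / 15860.00 = 66.70 mm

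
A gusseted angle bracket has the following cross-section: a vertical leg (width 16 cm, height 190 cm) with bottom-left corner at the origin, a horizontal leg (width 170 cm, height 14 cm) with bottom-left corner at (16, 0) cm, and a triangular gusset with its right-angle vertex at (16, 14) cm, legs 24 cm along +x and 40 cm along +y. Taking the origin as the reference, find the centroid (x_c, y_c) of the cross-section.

x_c = 46.82 cm, y_c = 54.00 cm

vertical leg: A = 16 × 190 = 3040.00, centroid at (8.00, 95.00).
horizontal leg: A = 170 × 14 = 2380.00, centroid at (101.00, 7.00).
gusset: A = ½·24·40 = 480.00, centroid at (24.00, 27.33).
ΣA = 5900.00 cm², ΣAx_c = 276220.00 cm³, ΣAy_c = 318580.00 cm³.
x_c = 276220.00/5900.00 = 46.82 cm; y_c = 318580.00/5900.00 = 54.00 cm.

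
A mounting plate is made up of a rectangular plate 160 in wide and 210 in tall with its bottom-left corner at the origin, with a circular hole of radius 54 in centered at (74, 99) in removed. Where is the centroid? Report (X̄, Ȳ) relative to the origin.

X̄ = 82.25 in, Ȳ = 107.25 in

plate: A = 160 × 210 = 33600.00, centroid at (80.00, 105.00).
hole: A = −π·54² = -9160.88, centroid at (74.00, 99.00).
ΣA = 24439.12 in²
ΣAX̄ = (33600.00)(80.00) + (-9160.88)(74.00) = 2010094.57 in³
ΣAȲ = (33600.00)(105.00) + (-9160.88)(99.00) = 2621072.47 in³
X̄ = 2010094.57 / 24439.12 = 82.25 in
Ȳ = 2621072.47 / 24439.12 = 107.25 in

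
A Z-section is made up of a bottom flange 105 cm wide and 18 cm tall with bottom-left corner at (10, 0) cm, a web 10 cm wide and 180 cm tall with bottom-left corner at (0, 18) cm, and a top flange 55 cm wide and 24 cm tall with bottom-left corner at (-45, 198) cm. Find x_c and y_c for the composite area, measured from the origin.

Part | A | x̄ᵢ | ȳᵢ | A·x̄ᵢ | A·ȳᵢ
bottom flange | 1890.00 | 62.50 | 9.00 | 118125.00 | 17010.00
web | 1800.00 | 5.00 | 108.00 | 9000.00 | 194400.00
top flange | 1320.00 | -17.50 | 210.00 | -23100.00 | 277200.00
Σ | 5010.00 |  |  | 104025.00 | 488610.00
x_c = 104025.00 / 5010.00 = 20.76 cm
y_c = 488610.00 / 5010.00 = 97.53 cm

x_c = 20.76 cm, y_c = 97.53 cm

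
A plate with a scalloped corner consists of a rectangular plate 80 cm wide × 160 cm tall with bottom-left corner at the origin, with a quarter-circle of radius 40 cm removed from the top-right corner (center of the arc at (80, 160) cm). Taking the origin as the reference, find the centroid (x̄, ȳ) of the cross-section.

x̄ = 37.49 cm, ȳ = 73.14 cm

Part | A | x̄ᵢ | ȳᵢ | A·x̄ᵢ | A·ȳᵢ
plate | 12800.00 | 40.00 | 80.00 | 512000.00 | 1024000.00
removed quarter-circle | -1256.64 | 63.02 | 143.02 | -79197.63 | -179728.60
Σ | 11543.36 |  |  | 432802.37 | 844271.40
x̄ = 432802.37 / 11543.36 = 37.49 cm
ȳ = 844271.40 / 11543.36 = 73.14 cm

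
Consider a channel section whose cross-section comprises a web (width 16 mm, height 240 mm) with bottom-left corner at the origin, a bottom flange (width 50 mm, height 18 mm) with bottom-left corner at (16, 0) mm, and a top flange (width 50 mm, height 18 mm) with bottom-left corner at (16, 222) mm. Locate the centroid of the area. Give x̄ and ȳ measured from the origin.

x̄ = 18.53 mm, ȳ = 120.00 mm

web: A = 16 × 240 = 3840.00, centroid at (8.00, 120.00).
bottom flange: A = 50 × 18 = 900.00, centroid at (41.00, 9.00).
top flange: A = 50 × 18 = 900.00, centroid at (41.00, 231.00).
ΣA = 5640.00 mm², ΣAx̄ = 104520.00 mm³, ΣAȳ = 676800.00 mm³.
x̄ = 104520.00/5640.00 = 18.53 mm; ȳ = 676800.00/5640.00 = 120.00 mm.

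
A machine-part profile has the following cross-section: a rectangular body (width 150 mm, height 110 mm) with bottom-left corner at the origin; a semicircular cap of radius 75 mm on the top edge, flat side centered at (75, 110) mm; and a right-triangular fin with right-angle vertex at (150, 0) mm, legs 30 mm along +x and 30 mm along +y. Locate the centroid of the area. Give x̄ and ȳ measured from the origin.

x̄ = 76.48 mm, ȳ = 83.97 mm

Part | A | x̄ᵢ | ȳᵢ | A·x̄ᵢ | A·ȳᵢ
rectangular body | 16500.00 | 75.00 | 55.00 | 1237500.00 | 907500.00
semicircular top | 8835.73 | 75.00 | 141.83 | 662679.70 | 1253180.23
triangular fin | 450.00 | 160.00 | 10.00 | 72000.00 | 4500.00
Σ | 25785.73 |  |  | 1972179.70 | 2165180.23
x̄ = 1972179.70 / 25785.73 = 76.48 mm
ȳ = 2165180.23 / 25785.73 = 83.97 mm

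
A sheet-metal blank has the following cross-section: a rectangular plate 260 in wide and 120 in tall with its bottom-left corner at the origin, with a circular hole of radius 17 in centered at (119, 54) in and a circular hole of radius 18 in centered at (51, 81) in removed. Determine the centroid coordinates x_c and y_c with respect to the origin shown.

x_c = 133.09 in, y_c = 59.46 in

plate: A = 260 × 120 = 31200.00, centroid at (130.00, 60.00).
hole 1: A = −π·17² = -907.92, centroid at (119.00, 54.00).
hole 2: A = −π·18² = -1017.88, centroid at (51.00, 81.00).
ΣA = 29274.20 in², ΣAx_c = 3896045.81 in³, ΣAy_c = 1740524.35 in³.
x_c = 3896045.81/29274.20 = 133.09 in; y_c = 1740524.35/29274.20 = 59.46 in.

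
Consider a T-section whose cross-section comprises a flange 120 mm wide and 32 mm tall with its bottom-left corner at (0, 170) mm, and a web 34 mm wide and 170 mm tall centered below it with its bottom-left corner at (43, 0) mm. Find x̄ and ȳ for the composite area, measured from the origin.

x̄ = 60.00 mm, ȳ = 125.32 mm

web: A = 34 × 170 = 5780.00, centroid at (60.00, 85.00).
flange: A = 120 × 32 = 3840.00, centroid at (60.00, 186.00).
ΣA = 9620.00 mm², ΣAx̄ = 577200.00 mm³, ΣAȳ = 1205540.00 mm³.
x̄ = 577200.00/9620.00 = 60.00 mm; ȳ = 1205540.00/9620.00 = 125.32 mm.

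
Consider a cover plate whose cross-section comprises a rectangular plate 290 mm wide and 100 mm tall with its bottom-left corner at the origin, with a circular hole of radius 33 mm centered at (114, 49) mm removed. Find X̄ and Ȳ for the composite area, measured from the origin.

plate: A = 290 × 100 = 29000.00, centroid at (145.00, 50.00).
hole: A = −π·33² = -3421.19, centroid at (114.00, 49.00).
ΣA = 25578.81 mm²
ΣAX̄ = (29000.00)(145.00) + (-3421.19)(114.00) = 3814983.84 mm³
ΣAȲ = (29000.00)(50.00) + (-3421.19)(49.00) = 1282361.47 mm³
X̄ = 3814983.84 / 25578.81 = 149.15 mm
Ȳ = 1282361.47 / 25578.81 = 50.13 mm

X̄ = 149.15 mm, Ȳ = 50.13 mm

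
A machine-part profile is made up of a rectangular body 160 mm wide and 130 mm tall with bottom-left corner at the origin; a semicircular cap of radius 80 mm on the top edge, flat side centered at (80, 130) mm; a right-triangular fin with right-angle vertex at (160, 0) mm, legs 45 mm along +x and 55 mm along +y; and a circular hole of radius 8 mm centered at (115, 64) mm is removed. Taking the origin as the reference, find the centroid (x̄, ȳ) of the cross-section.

x̄ = 83.47 mm, ȳ = 94.39 mm

rectangular body: A = 160 × 130 = 20800.00, centroid at (80.00, 65.00).
semicircular top: A = ½π·80² = 10053.10, centroid at (80.00, 163.95).
triangular fin: A = ½·45·55 = 1237.50, centroid at (175.00, 18.33).
hole: A = −π·8² = -201.06, centroid at (115.00, 64.00).
ΣA = 31889.53 mm², ΣAx̄ = 2661688.10 mm³, ΣAȳ = 3010055.41 mm³.
x̄ = 2661688.10/31889.53 = 83.47 mm; ȳ = 3010055.41/31889.53 = 94.39 mm.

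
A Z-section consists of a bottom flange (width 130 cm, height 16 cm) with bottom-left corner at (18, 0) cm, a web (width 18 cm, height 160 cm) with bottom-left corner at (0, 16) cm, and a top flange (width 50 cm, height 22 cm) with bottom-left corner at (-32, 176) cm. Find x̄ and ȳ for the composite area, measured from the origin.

x̄ = 31.50 cm, ȳ = 82.31 cm

bottom flange: A = 130 × 16 = 2080.00, centroid at (83.00, 8.00).
web: A = 18 × 160 = 2880.00, centroid at (9.00, 96.00).
top flange: A = 50 × 22 = 1100.00, centroid at (-7.00, 187.00).
ΣA = 6060.00 cm²
ΣAx̄ = (2080.00)(83.00) + (2880.00)(9.00) + (1100.00)(-7.00) = 190860.00 cm³
ΣAȳ = (2080.00)(8.00) + (2880.00)(96.00) + (1100.00)(187.00) = 498820.00 cm³
x̄ = 190860.00 / 6060.00 = 31.50 cm
ȳ = 498820.00 / 6060.00 = 82.31 cm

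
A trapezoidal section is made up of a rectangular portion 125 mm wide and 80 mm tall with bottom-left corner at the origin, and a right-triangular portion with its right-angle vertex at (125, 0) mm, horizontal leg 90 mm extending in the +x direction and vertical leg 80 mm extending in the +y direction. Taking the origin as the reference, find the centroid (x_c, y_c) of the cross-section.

x_c = 86.99 mm, y_c = 36.47 mm

rectangular portion: A = 125 × 80 = 10000.00, centroid at (62.50, 40.00).
triangular portion: A = ½·90·80 = 3600.00, centroid at (155.00, 26.67).
ΣA = 13600.00 mm²
ΣAx_c = (10000.00)(62.50) + (3600.00)(155.00) = 1183000.00 mm³
ΣAy_c = (10000.00)(40.00) + (3600.00)(26.67) = 496000.00 mm³
x_c = 1183000.00 / 13600.00 = 86.99 mm
y_c = 496000.00 / 13600.00 = 36.47 mm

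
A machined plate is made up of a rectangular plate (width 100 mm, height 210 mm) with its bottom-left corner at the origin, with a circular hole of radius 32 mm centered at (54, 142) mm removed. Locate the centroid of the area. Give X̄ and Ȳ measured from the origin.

plate: A = 100 × 210 = 21000.00, centroid at (50.00, 105.00).
hole: A = −π·32² = -3216.99, centroid at (54.00, 142.00).
ΣA = 17783.01 mm², ΣAX̄ = 876282.49 mm³, ΣAȲ = 1748187.30 mm³.
X̄ = 876282.49/17783.01 = 49.28 mm; Ȳ = 1748187.30/17783.01 = 98.31 mm.

X̄ = 49.28 mm, Ȳ = 98.31 mm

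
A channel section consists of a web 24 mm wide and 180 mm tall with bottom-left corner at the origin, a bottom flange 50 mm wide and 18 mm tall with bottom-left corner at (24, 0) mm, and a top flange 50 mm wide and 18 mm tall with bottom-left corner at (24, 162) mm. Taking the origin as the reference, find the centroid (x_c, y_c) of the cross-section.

x_c = 22.88 mm, y_c = 90.00 mm

web: A = 24 × 180 = 4320.00, centroid at (12.00, 90.00).
bottom flange: A = 50 × 18 = 900.00, centroid at (49.00, 9.00).
top flange: A = 50 × 18 = 900.00, centroid at (49.00, 171.00).
ΣA = 6120.00 mm², ΣAx_c = 140040.00 mm³, ΣAy_c = 550800.00 mm³.
x_c = 140040.00/6120.00 = 22.88 mm; y_c = 550800.00/6120.00 = 90.00 mm.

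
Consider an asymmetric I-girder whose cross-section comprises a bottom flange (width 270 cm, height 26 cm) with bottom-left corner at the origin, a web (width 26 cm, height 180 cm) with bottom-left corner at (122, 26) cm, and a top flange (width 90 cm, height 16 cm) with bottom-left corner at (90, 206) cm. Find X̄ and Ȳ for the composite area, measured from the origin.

Part | A | x̄ᵢ | ȳᵢ | A·x̄ᵢ | A·ȳᵢ
bottom flange | 7020.00 | 135.00 | 13.00 | 947700.00 | 91260.00
web | 4680.00 | 135.00 | 116.00 | 631800.00 | 542880.00
top flange | 1440.00 | 135.00 | 214.00 | 194400.00 | 308160.00
Σ | 13140.00 |  |  | 1773900.00 | 942300.00
X̄ = 1773900.00 / 13140.00 = 135.00 cm
Ȳ = 942300.00 / 13140.00 = 71.71 cm

X̄ = 135.00 cm, Ȳ = 71.71 cm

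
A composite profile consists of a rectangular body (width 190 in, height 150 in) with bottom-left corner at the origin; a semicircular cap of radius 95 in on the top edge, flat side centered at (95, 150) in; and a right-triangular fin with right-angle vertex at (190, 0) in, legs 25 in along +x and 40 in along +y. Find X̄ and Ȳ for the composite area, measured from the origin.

X̄ = 96.20 in, Ȳ = 112.15 in

rectangular body: A = 190 × 150 = 28500.00, centroid at (95.00, 75.00).
semicircular top: A = ½π·95² = 14176.44, centroid at (95.00, 190.32).
triangular fin: A = ½·25·40 = 500.00, centroid at (198.33, 13.33).
ΣA = 43176.44 in²
ΣAX̄ = (28500.00)(95.00) + (14176.44)(95.00) + (500.00)(198.33) = 4153428.17 in³
ΣAȲ = (28500.00)(75.00) + (14176.44)(190.32) + (500.00)(13.33) = 4842215.53 in³
X̄ = 4153428.17 / 43176.44 = 96.20 in
Ȳ = 4842215.53 / 43176.44 = 112.15 in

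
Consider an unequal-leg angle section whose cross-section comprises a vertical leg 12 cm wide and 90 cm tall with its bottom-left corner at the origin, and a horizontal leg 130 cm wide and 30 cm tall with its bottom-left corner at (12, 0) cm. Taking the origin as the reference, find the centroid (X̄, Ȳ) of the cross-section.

Part | A | x̄ᵢ | ȳᵢ | A·x̄ᵢ | A·ȳᵢ
vertical leg | 1080.00 | 6.00 | 45.00 | 6480.00 | 48600.00
horizontal leg | 3900.00 | 77.00 | 15.00 | 300300.00 | 58500.00
Σ | 4980.00 |  |  | 306780.00 | 107100.00
X̄ = 306780.00 / 4980.00 = 61.60 cm
Ȳ = 107100.00 / 4980.00 = 21.51 cm

X̄ = 61.60 cm, Ȳ = 21.51 cm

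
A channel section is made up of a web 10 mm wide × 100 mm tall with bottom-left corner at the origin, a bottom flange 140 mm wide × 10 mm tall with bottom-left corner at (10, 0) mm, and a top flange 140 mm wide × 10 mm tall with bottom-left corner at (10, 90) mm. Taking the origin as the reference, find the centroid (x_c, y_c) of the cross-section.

web: A = 10 × 100 = 1000.00, centroid at (5.00, 50.00).
bottom flange: A = 140 × 10 = 1400.00, centroid at (80.00, 5.00).
top flange: A = 140 × 10 = 1400.00, centroid at (80.00, 95.00).
ΣA = 3800.00 mm²
ΣAx_c = (1000.00)(5.00) + (1400.00)(80.00) + (1400.00)(80.00) = 229000.00 mm³
ΣAy_c = (1000.00)(50.00) + (1400.00)(5.00) + (1400.00)(95.00) = 190000.00 mm³
x_c = 229000.00 / 3800.00 = 60.26 mm
y_c = 190000.00 / 3800.00 = 50.00 mm

x_c = 60.26 mm, y_c = 50.00 mm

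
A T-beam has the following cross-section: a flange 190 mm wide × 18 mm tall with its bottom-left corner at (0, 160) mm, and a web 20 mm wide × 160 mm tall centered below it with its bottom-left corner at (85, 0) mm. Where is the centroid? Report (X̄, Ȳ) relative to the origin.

X̄ = 95.00 mm, Ȳ = 125.98 mm

Part | A | x̄ᵢ | ȳᵢ | A·x̄ᵢ | A·ȳᵢ
web | 3200.00 | 95.00 | 80.00 | 304000.00 | 256000.00
flange | 3420.00 | 95.00 | 169.00 | 324900.00 | 577980.00
Σ | 6620.00 |  |  | 628900.00 | 833980.00
X̄ = 628900.00 / 6620.00 = 95.00 mm
Ȳ = 833980.00 / 6620.00 = 125.98 mm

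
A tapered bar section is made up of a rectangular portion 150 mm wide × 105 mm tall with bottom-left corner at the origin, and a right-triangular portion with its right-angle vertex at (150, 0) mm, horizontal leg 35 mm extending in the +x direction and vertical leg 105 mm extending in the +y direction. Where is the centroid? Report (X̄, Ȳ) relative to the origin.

rectangular portion: A = 150 × 105 = 15750.00, centroid at (75.00, 52.50).
triangular portion: A = ½·35·105 = 1837.50, centroid at (161.67, 35.00).
ΣA = 17587.50 mm², ΣAX̄ = 1478312.50 mm³, ΣAȲ = 891187.50 mm³.
X̄ = 1478312.50/17587.50 = 84.05 mm; Ȳ = 891187.50/17587.50 = 50.67 mm.

X̄ = 84.05 mm, Ȳ = 50.67 mm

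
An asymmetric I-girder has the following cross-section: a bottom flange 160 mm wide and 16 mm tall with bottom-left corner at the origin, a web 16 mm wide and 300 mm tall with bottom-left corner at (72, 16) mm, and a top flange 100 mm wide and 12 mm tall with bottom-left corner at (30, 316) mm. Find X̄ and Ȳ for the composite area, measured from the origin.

X̄ = 80.00 mm, Ȳ = 140.62 mm

Part | A | x̄ᵢ | ȳᵢ | A·x̄ᵢ | A·ȳᵢ
bottom flange | 2560.00 | 80.00 | 8.00 | 204800.00 | 20480.00
web | 4800.00 | 80.00 | 166.00 | 384000.00 | 796800.00
top flange | 1200.00 | 80.00 | 322.00 | 96000.00 | 386400.00
Σ | 8560.00 |  |  | 684800.00 | 1203680.00
X̄ = 684800.00 / 8560.00 = 80.00 mm
Ȳ = 1203680.00 / 8560.00 = 140.62 mm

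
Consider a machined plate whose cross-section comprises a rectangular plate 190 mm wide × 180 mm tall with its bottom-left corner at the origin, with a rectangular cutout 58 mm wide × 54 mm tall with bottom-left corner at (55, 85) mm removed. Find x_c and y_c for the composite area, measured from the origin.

plate: A = 190 × 180 = 34200.00, centroid at (95.00, 90.00).
hole: A = −(58 × 54) = -3132.00, centroid at (84.00, 112.00).
ΣA = 31068.00 mm²
ΣAx_c = (34200.00)(95.00) + (-3132.00)(84.00) = 2985912.00 mm³
ΣAy_c = (34200.00)(90.00) + (-3132.00)(112.00) = 2727216.00 mm³
x_c = 2985912.00 / 31068.00 = 96.11 mm
y_c = 2727216.00 / 31068.00 = 87.78 mm

x_c = 96.11 mm, y_c = 87.78 mm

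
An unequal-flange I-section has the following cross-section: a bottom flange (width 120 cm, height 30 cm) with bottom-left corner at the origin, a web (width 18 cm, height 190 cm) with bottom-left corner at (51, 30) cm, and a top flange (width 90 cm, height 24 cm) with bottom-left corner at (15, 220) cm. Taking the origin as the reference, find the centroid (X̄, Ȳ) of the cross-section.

X̄ = 60.00 cm, Ȳ = 107.04 cm

bottom flange: A = 120 × 30 = 3600.00, centroid at (60.00, 15.00).
web: A = 18 × 190 = 3420.00, centroid at (60.00, 125.00).
top flange: A = 90 × 24 = 2160.00, centroid at (60.00, 232.00).
ΣA = 9180.00 cm²
ΣAX̄ = (3600.00)(60.00) + (3420.00)(60.00) + (2160.00)(60.00) = 550800.00 cm³
ΣAȲ = (3600.00)(15.00) + (3420.00)(125.00) + (2160.00)(232.00) = 982620.00 cm³
X̄ = 550800.00 / 9180.00 = 60.00 cm
Ȳ = 982620.00 / 9180.00 = 107.04 cm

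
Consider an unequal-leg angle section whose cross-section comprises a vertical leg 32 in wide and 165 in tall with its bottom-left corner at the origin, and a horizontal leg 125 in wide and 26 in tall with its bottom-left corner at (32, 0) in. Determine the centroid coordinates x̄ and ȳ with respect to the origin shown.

vertical leg: A = 32 × 165 = 5280.00, centroid at (16.00, 82.50).
horizontal leg: A = 125 × 26 = 3250.00, centroid at (94.50, 13.00).
ΣA = 8530.00 in²
ΣAx̄ = (5280.00)(16.00) + (3250.00)(94.50) = 391605.00 in³
ΣAȳ = (5280.00)(82.50) + (3250.00)(13.00) = 477850.00 in³
x̄ = 391605.00 / 8530.00 = 45.91 in
ȳ = 477850.00 / 8530.00 = 56.02 in

x̄ = 45.91 in, ȳ = 56.02 in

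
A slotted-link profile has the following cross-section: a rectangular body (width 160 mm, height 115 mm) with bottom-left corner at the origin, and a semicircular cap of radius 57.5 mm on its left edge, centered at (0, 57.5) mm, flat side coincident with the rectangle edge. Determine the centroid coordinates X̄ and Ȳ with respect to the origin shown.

X̄ = 57.02 mm, Ȳ = 57.50 mm

rectangular body: A = 160 × 115 = 18400.00, centroid at (80.00, 57.50).
semicircular end: A = ½π·57.5² = 5193.45, centroid at (-24.40, 57.50).
ΣA = 23593.45 mm²
ΣAX̄ = (18400.00)(80.00) + (5193.45)(-24.40) = 1345260.42 mm³
ΣAȲ = (18400.00)(57.50) + (5193.45)(57.50) = 1356623.11 mm³
X̄ = 1345260.42 / 23593.45 = 57.02 mm
Ȳ = 1356623.11 / 23593.45 = 57.50 mm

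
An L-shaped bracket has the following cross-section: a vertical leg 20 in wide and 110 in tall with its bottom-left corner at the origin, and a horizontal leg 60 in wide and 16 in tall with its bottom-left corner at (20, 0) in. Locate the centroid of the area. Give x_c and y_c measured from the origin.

vertical leg: A = 20 × 110 = 2200.00, centroid at (10.00, 55.00).
horizontal leg: A = 60 × 16 = 960.00, centroid at (50.00, 8.00).
ΣA = 3160.00 in², ΣAx_c = 70000.00 in³, ΣAy_c = 128680.00 in³.
x_c = 70000.00/3160.00 = 22.15 in; y_c = 128680.00/3160.00 = 40.72 in.

x_c = 22.15 in, y_c = 40.72 in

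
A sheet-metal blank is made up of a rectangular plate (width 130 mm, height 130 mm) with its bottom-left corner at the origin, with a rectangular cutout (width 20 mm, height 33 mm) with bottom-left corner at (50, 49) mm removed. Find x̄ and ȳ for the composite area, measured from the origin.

Part | A | x̄ᵢ | ȳᵢ | A·x̄ᵢ | A·ȳᵢ
plate | 16900.00 | 65.00 | 65.00 | 1098500.00 | 1098500.00
hole | -660.00 | 60.00 | 65.50 | -39600.00 | -43230.00
Σ | 16240.00 |  |  | 1058900.00 | 1055270.00
x̄ = 1058900.00 / 16240.00 = 65.20 mm
ȳ = 1055270.00 / 16240.00 = 64.98 mm

x̄ = 65.20 mm, ȳ = 64.98 mm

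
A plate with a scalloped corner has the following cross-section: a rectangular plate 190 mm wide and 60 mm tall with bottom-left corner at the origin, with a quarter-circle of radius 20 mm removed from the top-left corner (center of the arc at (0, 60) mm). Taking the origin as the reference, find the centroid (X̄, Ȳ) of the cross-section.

Part | A | x̄ᵢ | ȳᵢ | A·x̄ᵢ | A·ȳᵢ
plate | 11400.00 | 95.00 | 30.00 | 1083000.00 | 342000.00
removed quarter-circle | -314.16 | 8.49 | 51.51 | -2666.67 | -16182.89
Σ | 11085.84 |  |  | 1080333.33 | 325817.11
X̄ = 1080333.33 / 11085.84 = 97.45 mm
Ȳ = 325817.11 / 11085.84 = 29.39 mm

X̄ = 97.45 mm, Ȳ = 29.39 mm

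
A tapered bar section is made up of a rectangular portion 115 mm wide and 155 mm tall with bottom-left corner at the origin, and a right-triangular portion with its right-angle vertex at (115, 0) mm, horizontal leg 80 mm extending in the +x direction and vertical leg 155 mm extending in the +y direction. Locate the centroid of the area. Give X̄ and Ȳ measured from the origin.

X̄ = 79.22 mm, Ȳ = 70.83 mm

rectangular portion: A = 115 × 155 = 17825.00, centroid at (57.50, 77.50).
triangular portion: A = ½·80·155 = 6200.00, centroid at (141.67, 51.67).
ΣA = 24025.00 mm²
ΣAX̄ = (17825.00)(57.50) + (6200.00)(141.67) = 1903270.83 mm³
ΣAȲ = (17825.00)(77.50) + (6200.00)(51.67) = 1701770.83 mm³
X̄ = 1903270.83 / 24025.00 = 79.22 mm
Ȳ = 1701770.83 / 24025.00 = 70.83 mm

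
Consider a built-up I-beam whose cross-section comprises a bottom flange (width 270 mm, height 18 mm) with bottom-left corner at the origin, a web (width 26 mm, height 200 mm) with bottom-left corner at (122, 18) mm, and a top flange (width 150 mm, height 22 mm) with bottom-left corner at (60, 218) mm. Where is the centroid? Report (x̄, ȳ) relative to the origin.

x̄ = 135.00 mm, ȳ = 105.77 mm

Part | A | x̄ᵢ | ȳᵢ | A·x̄ᵢ | A·ȳᵢ
bottom flange | 4860.00 | 135.00 | 9.00 | 656100.00 | 43740.00
web | 5200.00 | 135.00 | 118.00 | 702000.00 | 613600.00
top flange | 3300.00 | 135.00 | 229.00 | 445500.00 | 755700.00
Σ | 13360.00 |  |  | 1803600.00 | 1413040.00
x̄ = 1803600.00 / 13360.00 = 135.00 mm
ȳ = 1413040.00 / 13360.00 = 105.77 mm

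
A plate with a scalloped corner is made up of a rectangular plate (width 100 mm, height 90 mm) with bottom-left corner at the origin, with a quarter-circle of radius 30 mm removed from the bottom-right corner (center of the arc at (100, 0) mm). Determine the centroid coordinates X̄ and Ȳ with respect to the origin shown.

X̄ = 46.82 mm, Ȳ = 47.75 mm

plate: A = 100 × 90 = 9000.00, centroid at (50.00, 45.00).
removed quarter-circle: A = −¼π·30² = -706.86, centroid at (87.27, 12.73).
ΣA = 8293.14 mm²
ΣAX̄ = (9000.00)(50.00) + (-706.86)(87.27) = 388314.17 mm³
ΣAȲ = (9000.00)(45.00) + (-706.86)(12.73) = 396000.00 mm³
X̄ = 388314.17 / 8293.14 = 46.82 mm
Ȳ = 396000.00 / 8293.14 = 47.75 mm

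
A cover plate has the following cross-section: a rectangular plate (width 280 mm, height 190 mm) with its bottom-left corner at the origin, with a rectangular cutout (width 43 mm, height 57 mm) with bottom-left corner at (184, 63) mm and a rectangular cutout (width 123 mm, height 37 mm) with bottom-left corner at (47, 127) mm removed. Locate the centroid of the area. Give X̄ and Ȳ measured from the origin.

X̄ = 139.63 mm, Ȳ = 90.21 mm

plate: A = 280 × 190 = 53200.00, centroid at (140.00, 95.00).
hole 1: A = −(43 × 57) = -2451.00, centroid at (205.50, 91.50).
hole 2: A = −(123 × 37) = -4551.00, centroid at (108.50, 145.50).
ΣA = 46198.00 mm², ΣAX̄ = 6450536.00 mm³, ΣAȲ = 4167563.00 mm³.
X̄ = 6450536.00/46198.00 = 139.63 mm; Ȳ = 4167563.00/46198.00 = 90.21 mm.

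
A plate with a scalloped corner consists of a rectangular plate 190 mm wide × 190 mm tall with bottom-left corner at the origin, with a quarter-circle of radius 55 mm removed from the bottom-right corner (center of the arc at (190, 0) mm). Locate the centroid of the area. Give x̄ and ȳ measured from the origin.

x̄ = 89.95 mm, ȳ = 100.05 mm

plate: A = 190 × 190 = 36100.00, centroid at (95.00, 95.00).
removed quarter-circle: A = −¼π·55² = -2375.83, centroid at (166.66, 23.34).
ΣA = 33724.17 mm², ΣAx̄ = 3033550.74 mm³, ΣAȳ = 3374041.67 mm³.
x̄ = 3033550.74/33724.17 = 89.95 mm; ȳ = 3374041.67/33724.17 = 100.05 mm.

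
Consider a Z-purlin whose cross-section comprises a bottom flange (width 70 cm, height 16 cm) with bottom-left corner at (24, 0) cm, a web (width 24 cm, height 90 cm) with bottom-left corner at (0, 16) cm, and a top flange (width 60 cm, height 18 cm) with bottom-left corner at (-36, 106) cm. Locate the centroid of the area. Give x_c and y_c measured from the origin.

Part | A | x̄ᵢ | ȳᵢ | A·x̄ᵢ | A·ȳᵢ
bottom flange | 1120.00 | 59.00 | 8.00 | 66080.00 | 8960.00
web | 2160.00 | 12.00 | 61.00 | 25920.00 | 131760.00
top flange | 1080.00 | -6.00 | 115.00 | -6480.00 | 124200.00
Σ | 4360.00 |  |  | 85520.00 | 264920.00
x_c = 85520.00 / 4360.00 = 19.61 cm
y_c = 264920.00 / 4360.00 = 60.76 cm

x_c = 19.61 cm, y_c = 60.76 cm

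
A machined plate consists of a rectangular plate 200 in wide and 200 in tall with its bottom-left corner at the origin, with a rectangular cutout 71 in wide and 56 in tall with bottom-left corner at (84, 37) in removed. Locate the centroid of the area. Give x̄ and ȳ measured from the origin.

x̄ = 97.85 in, ȳ = 103.86 in

Part | A | x̄ᵢ | ȳᵢ | A·x̄ᵢ | A·ȳᵢ
plate | 40000.00 | 100.00 | 100.00 | 4000000.00 | 4000000.00
hole | -3976.00 | 119.50 | 65.00 | -475132.00 | -258440.00
Σ | 36024.00 |  |  | 3524868.00 | 3741560.00
x̄ = 3524868.00 / 36024.00 = 97.85 in
ȳ = 3741560.00 / 36024.00 = 103.86 in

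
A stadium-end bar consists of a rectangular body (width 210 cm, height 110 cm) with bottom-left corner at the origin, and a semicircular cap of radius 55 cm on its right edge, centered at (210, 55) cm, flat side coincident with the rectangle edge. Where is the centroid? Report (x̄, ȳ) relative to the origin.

x̄ = 126.90 cm, ȳ = 55.00 cm

Part | A | x̄ᵢ | ȳᵢ | A·x̄ᵢ | A·ȳᵢ
rectangular body | 23100.00 | 105.00 | 55.00 | 2425500.00 | 1270500.00
semicircular end | 4751.66 | 233.34 | 55.00 | 1108765.03 | 261341.24
Σ | 27851.66 |  |  | 3534265.03 | 1531841.24
x̄ = 3534265.03 / 27851.66 = 126.90 cm
ȳ = 1531841.24 / 27851.66 = 55.00 cm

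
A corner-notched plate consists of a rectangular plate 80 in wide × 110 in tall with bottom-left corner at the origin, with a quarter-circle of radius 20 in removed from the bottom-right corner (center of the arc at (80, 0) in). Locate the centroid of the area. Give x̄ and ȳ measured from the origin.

Part | A | x̄ᵢ | ȳᵢ | A·x̄ᵢ | A·ȳᵢ
plate | 8800.00 | 40.00 | 55.00 | 352000.00 | 484000.00
removed quarter-circle | -314.16 | 71.51 | 8.49 | -22466.07 | -2666.67
Σ | 8485.84 |  |  | 329533.93 | 481333.33
x̄ = 329533.93 / 8485.84 = 38.83 in
ȳ = 481333.33 / 8485.84 = 56.72 in

x̄ = 38.83 in, ȳ = 56.72 in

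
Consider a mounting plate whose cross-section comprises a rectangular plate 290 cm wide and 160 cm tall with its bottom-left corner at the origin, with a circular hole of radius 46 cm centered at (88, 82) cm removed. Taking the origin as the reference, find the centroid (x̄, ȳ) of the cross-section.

plate: A = 290 × 160 = 46400.00, centroid at (145.00, 80.00).
hole: A = −π·46² = -6647.61, centroid at (88.00, 82.00).
ΣA = 39752.39 cm², ΣAx̄ = 6143010.32 cm³, ΣAȳ = 3166895.98 cm³.
x̄ = 6143010.32/39752.39 = 154.53 cm; ȳ = 3166895.98/39752.39 = 79.67 cm.

x̄ = 154.53 cm, ȳ = 79.67 cm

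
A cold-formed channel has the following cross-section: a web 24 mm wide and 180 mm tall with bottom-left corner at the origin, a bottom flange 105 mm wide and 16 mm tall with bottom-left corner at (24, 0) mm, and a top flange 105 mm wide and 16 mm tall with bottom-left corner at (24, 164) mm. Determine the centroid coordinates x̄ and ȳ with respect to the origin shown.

x̄ = 40.22 mm, ȳ = 90.00 mm

Part | A | x̄ᵢ | ȳᵢ | A·x̄ᵢ | A·ȳᵢ
web | 4320.00 | 12.00 | 90.00 | 51840.00 | 388800.00
bottom flange | 1680.00 | 76.50 | 8.00 | 128520.00 | 13440.00
top flange | 1680.00 | 76.50 | 172.00 | 128520.00 | 288960.00
Σ | 7680.00 |  |  | 308880.00 | 691200.00
x̄ = 308880.00 / 7680.00 = 40.22 mm
ȳ = 691200.00 / 7680.00 = 90.00 mm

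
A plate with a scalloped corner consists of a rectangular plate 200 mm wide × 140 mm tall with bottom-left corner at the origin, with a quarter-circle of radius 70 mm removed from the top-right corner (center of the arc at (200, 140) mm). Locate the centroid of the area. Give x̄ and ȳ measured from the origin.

x̄ = 88.80 mm, ȳ = 63.58 mm

Part | A | x̄ᵢ | ȳᵢ | A·x̄ᵢ | A·ȳᵢ
plate | 28000.00 | 100.00 | 70.00 | 2800000.00 | 1960000.00
removed quarter-circle | -3848.45 | 170.29 | 110.29 | -655356.87 | -424449.81
Σ | 24151.55 |  |  | 2144643.13 | 1535550.19
x̄ = 2144643.13 / 24151.55 = 88.80 mm
ȳ = 1535550.19 / 24151.55 = 63.58 mm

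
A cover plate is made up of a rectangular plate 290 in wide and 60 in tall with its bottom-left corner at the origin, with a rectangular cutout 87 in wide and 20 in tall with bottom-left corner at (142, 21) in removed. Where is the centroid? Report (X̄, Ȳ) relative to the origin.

X̄ = 140.50 in, Ȳ = 29.89 in

plate: A = 290 × 60 = 17400.00, centroid at (145.00, 30.00).
hole: A = −(87 × 20) = -1740.00, centroid at (185.50, 31.00).
ΣA = 15660.00 in²
ΣAX̄ = (17400.00)(145.00) + (-1740.00)(185.50) = 2200230.00 in³
ΣAȲ = (17400.00)(30.00) + (-1740.00)(31.00) = 468060.00 in³
X̄ = 2200230.00 / 15660.00 = 140.50 in
Ȳ = 468060.00 / 15660.00 = 29.89 in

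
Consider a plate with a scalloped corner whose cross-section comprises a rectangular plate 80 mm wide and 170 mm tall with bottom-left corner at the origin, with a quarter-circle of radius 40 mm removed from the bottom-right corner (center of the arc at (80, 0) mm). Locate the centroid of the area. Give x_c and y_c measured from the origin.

x_c = 37.66 mm, y_c = 91.93 mm

plate: A = 80 × 170 = 13600.00, centroid at (40.00, 85.00).
removed quarter-circle: A = −¼π·40² = -1256.64, centroid at (63.02, 16.98).
ΣA = 12343.36 mm²
ΣAx_c = (13600.00)(40.00) + (-1256.64)(63.02) = 464802.37 mm³
ΣAy_c = (13600.00)(85.00) + (-1256.64)(16.98) = 1134666.67 mm³
x_c = 464802.37 / 12343.36 = 37.66 mm
y_c = 1134666.67 / 12343.36 = 91.93 mm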